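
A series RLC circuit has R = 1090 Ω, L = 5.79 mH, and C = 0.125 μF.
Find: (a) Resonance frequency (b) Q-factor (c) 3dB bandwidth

Step 1 — Resonance: ω₀ = 1/√(LC) = 1/√(0.00579·1.25e-07) = 3.717e+04 rad/s.
Step 2 — f₀ = ω₀/(2π) = 5916 Hz.
Step 3 — Series Q: Q = ω₀L/R = 3.717e+04·0.00579/1090 = 0.1975.
Step 4 — Bandwidth: Δω = ω₀/Q = 1.883e+05 rad/s; BW = Δω/(2π) = 2.996e+04 Hz.

(a) f₀ = 5916 Hz  (b) Q = 0.1975  (c) BW = 2.996e+04 Hz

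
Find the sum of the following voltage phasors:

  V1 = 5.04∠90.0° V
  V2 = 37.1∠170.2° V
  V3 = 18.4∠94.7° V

Step 1 — Convert each phasor to rectangular form:
  V1 = 5.04·(cos(90.0°) + j·sin(90.0°)) = 0 + j5.04 V
  V2 = 37.1·(cos(170.2°) + j·sin(170.2°)) = -36.56 + j6.315 V
  V3 = 18.4·(cos(94.7°) + j·sin(94.7°)) = -1.508 + j18.34 V
Step 2 — Sum components: V_total = -38.07 + j29.69 V.
Step 3 — Convert to polar: |V_total| = 48.28 V, ∠V_total = 142.0°.

V_total = 48.28∠142.0° V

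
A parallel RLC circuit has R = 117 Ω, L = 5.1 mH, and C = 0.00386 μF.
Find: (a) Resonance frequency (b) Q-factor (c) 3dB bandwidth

Step 1 — Resonance: ω₀ = 1/√(LC) = 1/√(0.0051·3.86e-09) = 2.254e+05 rad/s.
Step 2 — f₀ = ω₀/(2π) = 3.587e+04 Hz.
Step 3 — Parallel Q: Q = R/(ω₀L) = 117/(2.254e+05·0.0051) = 0.1018.
Step 4 — Bandwidth: Δω = ω₀/Q = 2.214e+06 rad/s; BW = Δω/(2π) = 3.524e+05 Hz.

(a) f₀ = 3.587e+04 Hz  (b) Q = 0.1018  (c) BW = 3.524e+05 Hz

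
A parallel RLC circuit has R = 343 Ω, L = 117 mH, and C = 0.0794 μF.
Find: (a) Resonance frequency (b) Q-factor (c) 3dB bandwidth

Step 1 — Resonance: ω₀ = 1/√(LC) = 1/√(0.117·7.94e-08) = 1.038e+04 rad/s.
Step 2 — f₀ = ω₀/(2π) = 1651 Hz.
Step 3 — Parallel Q: Q = R/(ω₀L) = 343/(1.038e+04·0.117) = 0.2826.
Step 4 — Bandwidth: Δω = ω₀/Q = 3.672e+04 rad/s; BW = Δω/(2π) = 5844 Hz.

(a) f₀ = 1651 Hz  (b) Q = 0.2826  (c) BW = 5844 Hz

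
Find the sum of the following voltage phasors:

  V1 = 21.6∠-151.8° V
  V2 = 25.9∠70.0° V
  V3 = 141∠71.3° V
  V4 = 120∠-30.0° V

Step 1 — Convert each phasor to rectangular form:
  V1 = 21.6·(cos(-151.8°) + j·sin(-151.8°)) = -19.04 - j10.21 V
  V2 = 25.9·(cos(70.0°) + j·sin(70.0°)) = 8.858 + j24.34 V
  V3 = 141·(cos(71.3°) + j·sin(71.3°)) = 45.21 + j133.6 V
  V4 = 120·(cos(-30.0°) + j·sin(-30.0°)) = 103.9 - j60 V
Step 2 — Sum components: V_total = 139 + j87.69 V.
Step 3 — Convert to polar: |V_total| = 164.3 V, ∠V_total = 32.3°.

V_total = 164.3∠32.3° V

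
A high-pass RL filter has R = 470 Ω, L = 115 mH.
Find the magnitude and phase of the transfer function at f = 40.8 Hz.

Step 1 — Angular frequency: ω = 2π·40.8 = 256.4 rad/s.
Step 2 — Transfer function: H(jω) = jωL/(R + jωL).
Step 3 — Numerator jωL = j·29.48; denominator R + jωL = 470 + j29.48.
Step 4 — H = 0.003919 + j0.06248.
Step 5 — Magnitude: |H| = 0.0626 (-24.1 dB); phase: φ = 86.4°.

|H| = 0.0626 (-24.1 dB), φ = 86.4°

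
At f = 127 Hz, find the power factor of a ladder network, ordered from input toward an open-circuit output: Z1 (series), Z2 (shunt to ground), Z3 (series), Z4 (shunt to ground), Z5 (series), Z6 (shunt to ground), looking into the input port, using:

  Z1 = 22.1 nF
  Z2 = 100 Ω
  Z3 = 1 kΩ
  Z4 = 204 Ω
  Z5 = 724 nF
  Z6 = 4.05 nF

Step 1 — Angular frequency: ω = 2π·f = 2π·127 = 798 rad/s.
Step 2 — Component impedances:
  Z1: Z = 1/(jωC) = -j/(ω·C) = 0 - j5.671e+04 Ω
  Z2: Z = R = 100 Ω
  Z3: Z = R = 1000 Ω
  Z4: Z = R = 204 Ω
  Z5: Z = 1/(jωC) = -j/(ω·C) = 0 - j1731 Ω
  Z6: Z = 1/(jωC) = -j/(ω·C) = 0 - j3.094e+05 Ω
Step 3 — Ladder network (open output): work backward from the far end, alternating series and parallel combinations. Z_in = 92.33 - j5.671e+04 Ω = 5.671e+04∠-89.9° Ω.
Step 4 — Power factor: PF = cos(φ) = Re(Z)/|Z| = 92.33/5.671e+04 = 0.001628.
Step 5 — Type: Im(Z) = -5.671e+04 ⇒ leading (phase φ = -89.9°).

PF = 0.001628 (leading, φ = -89.9°)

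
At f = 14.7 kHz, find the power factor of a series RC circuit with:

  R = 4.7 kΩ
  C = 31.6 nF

Step 1 — Angular frequency: ω = 2π·f = 2π·1.47e+04 = 9.236e+04 rad/s.
Step 2 — Component impedances:
  R: Z = R = 4700 Ω
  C: Z = 1/(jωC) = -j/(ω·C) = 0 - j342.6 Ω
Step 3 — Series combination: Z_total = R + C = 4700 - j342.6 Ω = 4712∠-4.2° Ω.
Step 4 — Power factor: PF = cos(φ) = Re(Z)/|Z| = 4700/4712.47 = 0.9974.
Step 5 — Type: Im(Z) = -342.6 ⇒ leading (phase φ = -4.2°).

PF = 0.9974 (leading, φ = -4.2°)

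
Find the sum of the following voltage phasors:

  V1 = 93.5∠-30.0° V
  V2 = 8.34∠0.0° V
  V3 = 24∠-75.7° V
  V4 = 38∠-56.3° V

Step 1 — Convert each phasor to rectangular form:
  V1 = 93.5·(cos(-30.0°) + j·sin(-30.0°)) = 80.97 - j46.75 V
  V2 = 8.34·(cos(0.0°) + j·sin(0.0°)) = 8.34 V
  V3 = 24·(cos(-75.7°) + j·sin(-75.7°)) = 5.928 - j23.26 V
  V4 = 38·(cos(-56.3°) + j·sin(-56.3°)) = 21.08 - j31.61 V
Step 2 — Sum components: V_total = 116.3 - j101.6 V.
Step 3 — Convert to polar: |V_total| = 154.5 V, ∠V_total = -41.1°.

V_total = 154.5∠-41.1° V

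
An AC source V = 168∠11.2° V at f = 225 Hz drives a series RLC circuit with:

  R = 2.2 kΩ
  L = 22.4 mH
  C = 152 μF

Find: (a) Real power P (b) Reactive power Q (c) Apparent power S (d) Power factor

Step 1 — Angular frequency: ω = 2π·f = 2π·225 = 1414 rad/s.
Step 2 — Component impedances:
  R: Z = R = 2200 Ω
  L: Z = jωL = j·1414·0.0224 = 0 + j31.67 Ω
  C: Z = 1/(jωC) = -j/(ω·C) = 0 - j4.654 Ω
Step 3 — Series combination: Z_total = R + L + C = 2200 + j27.01 Ω = 2200∠0.7° Ω.
Step 4 — Source phasor: V = 168∠11.2° V = 164.8 + j32.63 V.
Step 5 — Current: I = V / Z = 0.07508 + j0.01391 A = 0.07636∠10.5° A.
Step 6 — Complex power: S = V·I* = 12.83 + j0.1575 VA.
Step 7 — Real power: P = Re(S) = 12.83 W.
Step 8 — Reactive power: Q = Im(S) = 0.1575 VAR.
Step 9 — Apparent power: |S| = 12.83 VA.
Step 10 — Power factor: PF = P/|S| = 0.9999 (lagging).

(a) P = 12.83 W  (b) Q = 0.1575 VAR  (c) S = 12.83 VA  (d) PF = 0.9999 (lagging)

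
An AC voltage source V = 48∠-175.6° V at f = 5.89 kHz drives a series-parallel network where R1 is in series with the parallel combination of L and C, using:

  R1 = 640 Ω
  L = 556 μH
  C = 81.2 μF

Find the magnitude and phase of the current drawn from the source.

Step 1 — Angular frequency: ω = 2π·f = 2π·5890 = 3.701e+04 rad/s.
Step 2 — Component impedances:
  R1: Z = R = 640 Ω
  L: Z = jωL = j·3.701e+04·0.000556 = 0 + j20.58 Ω
  C: Z = 1/(jωC) = -j/(ω·C) = 0 - j0.3328 Ω
Step 3 — Parallel branch: L || C = 1/(1/L + 1/C) = 0 - j0.3382 Ω.
Step 4 — Series with R1: Z_total = R1 + (L || C) = 640 - j0.3382 Ω = 640∠-0.0° Ω.
Step 5 — Source phasor: V = 48∠-175.6° V = -47.86 - j3.683 V.
Step 6 — Ohm's law: I = V / Z_total = (-47.86 - j3.683) / (640 - j0.3382) = -0.07478 - j0.005793 A.
Step 7 — Convert to polar: |I| = 0.075 A, ∠I = -175.6°.

I = 0.075∠-175.6° A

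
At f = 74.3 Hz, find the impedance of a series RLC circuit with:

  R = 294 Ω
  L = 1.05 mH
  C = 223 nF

Step 1 — Angular frequency: ω = 2π·f = 2π·74.3 = 466.8 rad/s.
Step 2 — Component impedances:
  R: Z = R = 294 Ω
  L: Z = jωL = j·466.8·0.00105 = 0 + j0.4902 Ω
  C: Z = 1/(jωC) = -j/(ω·C) = 0 - j9606 Ω
Step 3 — Series combination: Z_total = R + L + C = 294 - j9605 Ω = 9610∠-88.2° Ω.

Z = 294 - j9605 Ω = 9610∠-88.2° Ω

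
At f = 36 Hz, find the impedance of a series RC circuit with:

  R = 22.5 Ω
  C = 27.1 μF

Step 1 — Angular frequency: ω = 2π·f = 2π·36 = 226.2 rad/s.
Step 2 — Component impedances:
  R: Z = R = 22.5 Ω
  C: Z = 1/(jωC) = -j/(ω·C) = 0 - j163.1 Ω
Step 3 — Series combination: Z_total = R + C = 22.5 - j163.1 Ω = 164.7∠-82.1° Ω.

Z = 22.5 - j163.1 Ω = 164.7∠-82.1° Ω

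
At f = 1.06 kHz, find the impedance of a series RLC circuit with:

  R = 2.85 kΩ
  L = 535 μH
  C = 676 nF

Step 1 — Angular frequency: ω = 2π·f = 2π·1060 = 6660 rad/s.
Step 2 — Component impedances:
  R: Z = R = 2850 Ω
  L: Z = jωL = j·6660·0.000535 = 0 + j3.563 Ω
  C: Z = 1/(jωC) = -j/(ω·C) = 0 - j222.1 Ω
Step 3 — Series combination: Z_total = R + L + C = 2850 - j218.5 Ω = 2858∠-4.4° Ω.

Z = 2850 - j218.5 Ω = 2858∠-4.4° Ω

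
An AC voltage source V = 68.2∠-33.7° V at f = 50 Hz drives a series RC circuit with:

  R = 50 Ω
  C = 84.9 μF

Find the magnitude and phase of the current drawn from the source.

Step 1 — Angular frequency: ω = 2π·f = 2π·50 = 314.2 rad/s.
Step 2 — Component impedances:
  R: Z = R = 50 Ω
  C: Z = 1/(jωC) = -j/(ω·C) = 0 - j37.49 Ω
Step 3 — Series combination: Z_total = R + C = 50 - j37.49 Ω = 62.5∠-36.9° Ω.
Step 4 — Source phasor: V = 68.2∠-33.7° V = 56.74 - j37.84 V.
Step 5 — Ohm's law: I = V / Z_total = (56.74 - j37.84) / (50 - j37.49) = 1.09 + j0.06024 A.
Step 6 — Convert to polar: |I| = 1.091 A, ∠I = 3.2°.

I = 1.091∠3.2° A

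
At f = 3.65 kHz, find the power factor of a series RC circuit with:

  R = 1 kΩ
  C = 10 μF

Step 1 — Angular frequency: ω = 2π·f = 2π·3650 = 2.293e+04 rad/s.
Step 2 — Component impedances:
  R: Z = R = 1000 Ω
  C: Z = 1/(jωC) = -j/(ω·C) = 0 - j4.36 Ω
Step 3 — Series combination: Z_total = R + C = 1000 - j4.36 Ω = 1000∠-0.2° Ω.
Step 4 — Power factor: PF = cos(φ) = Re(Z)/|Z| = 1000/1000 = 1.
Step 5 — Type: Im(Z) = -4.36 ⇒ leading (phase φ = -0.2°).

PF = 1 (leading, φ = -0.2°)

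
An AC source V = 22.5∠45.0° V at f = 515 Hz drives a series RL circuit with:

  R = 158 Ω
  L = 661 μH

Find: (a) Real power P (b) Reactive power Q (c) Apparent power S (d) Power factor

Step 1 — Angular frequency: ω = 2π·f = 2π·515 = 3236 rad/s.
Step 2 — Component impedances:
  R: Z = R = 158 Ω
  L: Z = jωL = j·3236·0.000661 = 0 + j2.139 Ω
Step 3 — Series combination: Z_total = R + L = 158 + j2.139 Ω = 158∠0.8° Ω.
Step 4 — Source phasor: V = 22.5∠45.0° V = 15.91 + j15.91 V.
Step 5 — Current: I = V / Z = 0.102 + j0.09931 A = 0.1424∠44.2° A.
Step 6 — Complex power: S = V·I* = 3.204 + j0.04337 VA.
Step 7 — Real power: P = Re(S) = 3.204 W.
Step 8 — Reactive power: Q = Im(S) = 0.04337 VAR.
Step 9 — Apparent power: |S| = 3.204 VA.
Step 10 — Power factor: PF = P/|S| = 0.9999 (lagging).

(a) P = 3.204 W  (b) Q = 0.04337 VAR  (c) S = 3.204 VA  (d) PF = 0.9999 (lagging)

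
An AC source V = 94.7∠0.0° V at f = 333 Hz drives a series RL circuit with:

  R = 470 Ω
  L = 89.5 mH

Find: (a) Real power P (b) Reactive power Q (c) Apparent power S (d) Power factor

Step 1 — Angular frequency: ω = 2π·f = 2π·333 = 2092 rad/s.
Step 2 — Component impedances:
  R: Z = R = 470 Ω
  L: Z = jωL = j·2092·0.0895 = 0 + j187.3 Ω
Step 3 — Series combination: Z_total = R + L = 470 + j187.3 Ω = 505.9∠21.7° Ω.
Step 4 — Source phasor: V = 94.7∠0.0° V = 94.7 V.
Step 5 — Current: I = V / Z = 0.1739 - j0.06928 A = 0.1872∠-21.7° A.
Step 6 — Complex power: S = V·I* = 16.47 + j6.561 VA.
Step 7 — Real power: P = Re(S) = 16.47 W.
Step 8 — Reactive power: Q = Im(S) = 6.561 VAR.
Step 9 — Apparent power: |S| = 17.73 VA.
Step 10 — Power factor: PF = P/|S| = 0.929 (lagging).

(a) P = 16.47 W  (b) Q = 6.561 VAR  (c) S = 17.73 VA  (d) PF = 0.929 (lagging)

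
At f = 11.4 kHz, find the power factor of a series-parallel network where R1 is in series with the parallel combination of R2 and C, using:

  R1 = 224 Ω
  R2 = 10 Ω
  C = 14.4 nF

Step 1 — Angular frequency: ω = 2π·f = 2π·1.14e+04 = 7.163e+04 rad/s.
Step 2 — Component impedances:
  R1: Z = R = 224 Ω
  R2: Z = R = 10 Ω
  C: Z = 1/(jωC) = -j/(ω·C) = 0 - j969.5 Ω
Step 3 — Parallel branch: R2 || C = 1/(1/R2 + 1/C) = 9.999 - j0.1031 Ω.
Step 4 — Series with R1: Z_total = R1 + (R2 || C) = 234 - j0.1031 Ω = 234∠-0.0° Ω.
Step 5 — Power factor: PF = cos(φ) = Re(Z)/|Z| = 234/234 = 1.
Step 6 — Type: Im(Z) = -0.1031 ⇒ leading (phase φ = -0.0°).

PF = 1 (leading, φ = -0.0°)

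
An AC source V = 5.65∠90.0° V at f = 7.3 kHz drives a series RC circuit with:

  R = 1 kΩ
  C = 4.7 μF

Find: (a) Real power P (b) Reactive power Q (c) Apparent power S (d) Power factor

Step 1 — Angular frequency: ω = 2π·f = 2π·7300 = 4.587e+04 rad/s.
Step 2 — Component impedances:
  R: Z = R = 1000 Ω
  C: Z = 1/(jωC) = -j/(ω·C) = 0 - j4.639 Ω
Step 3 — Series combination: Z_total = R + C = 1000 - j4.639 Ω = 1000∠-0.3° Ω.
Step 4 — Source phasor: V = 5.65∠90.0° V = 0 + j5.65 V.
Step 5 — Current: I = V / Z = -2.621e-05 + j0.00565 A = 0.00565∠90.3° A.
Step 6 — Complex power: S = V·I* = 0.03192 - j0.0001481 VA.
Step 7 — Real power: P = Re(S) = 0.03192 W.
Step 8 — Reactive power: Q = Im(S) = -0.0001481 VAR.
Step 9 — Apparent power: |S| = 0.03192 VA.
Step 10 — Power factor: PF = P/|S| = 1 (leading).

(a) P = 0.03192 W  (b) Q = -0.0001481 VAR  (c) S = 0.03192 VA  (d) PF = 1 (leading)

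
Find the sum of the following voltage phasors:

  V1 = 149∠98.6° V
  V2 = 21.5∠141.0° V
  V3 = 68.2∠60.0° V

Step 1 — Convert each phasor to rectangular form:
  V1 = 149·(cos(98.6°) + j·sin(98.6°)) = -22.28 + j147.3 V
  V2 = 21.5·(cos(141.0°) + j·sin(141.0°)) = -16.71 + j13.53 V
  V3 = 68.2·(cos(60.0°) + j·sin(60.0°)) = 34.1 + j59.06 V
Step 2 — Sum components: V_total = -4.889 + j219.9 V.
Step 3 — Convert to polar: |V_total| = 220 V, ∠V_total = 91.3°.

V_total = 220∠91.3° V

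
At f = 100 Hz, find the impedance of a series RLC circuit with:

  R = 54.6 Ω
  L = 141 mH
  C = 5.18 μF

Step 1 — Angular frequency: ω = 2π·f = 2π·100 = 628.3 rad/s.
Step 2 — Component impedances:
  R: Z = R = 54.6 Ω
  L: Z = jωL = j·628.3·0.141 = 0 + j88.59 Ω
  C: Z = 1/(jωC) = -j/(ω·C) = 0 - j307.2 Ω
Step 3 — Series combination: Z_total = R + L + C = 54.6 - j218.7 Ω = 225.4∠-76.0° Ω.

Z = 54.6 - j218.7 Ω = 225.4∠-76.0° Ω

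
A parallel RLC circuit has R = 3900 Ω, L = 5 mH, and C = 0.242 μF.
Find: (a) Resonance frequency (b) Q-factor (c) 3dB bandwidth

Step 1 — Resonance: ω₀ = 1/√(LC) = 1/√(0.005·2.42e-07) = 2.875e+04 rad/s.
Step 2 — f₀ = ω₀/(2π) = 4575 Hz.
Step 3 — Parallel Q: Q = R/(ω₀L) = 3900/(2.875e+04·0.005) = 27.13.
Step 4 — Bandwidth: Δω = ω₀/Q = 1060 rad/s; BW = Δω/(2π) = 168.6 Hz.

(a) f₀ = 4575 Hz  (b) Q = 27.13  (c) BW = 168.6 Hz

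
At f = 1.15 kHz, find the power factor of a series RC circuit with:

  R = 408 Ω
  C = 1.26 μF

Step 1 — Angular frequency: ω = 2π·f = 2π·1150 = 7226 rad/s.
Step 2 — Component impedances:
  R: Z = R = 408 Ω
  C: Z = 1/(jωC) = -j/(ω·C) = 0 - j109.8 Ω
Step 3 — Series combination: Z_total = R + C = 408 - j109.8 Ω = 422.5∠-15.1° Ω.
Step 4 — Power factor: PF = cos(φ) = Re(Z)/|Z| = 408/422.53 = 0.9656.
Step 5 — Type: Im(Z) = -109.8 ⇒ leading (phase φ = -15.1°).

PF = 0.9656 (leading, φ = -15.1°)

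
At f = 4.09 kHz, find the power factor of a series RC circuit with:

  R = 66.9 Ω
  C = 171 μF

Step 1 — Angular frequency: ω = 2π·f = 2π·4090 = 2.57e+04 rad/s.
Step 2 — Component impedances:
  R: Z = R = 66.9 Ω
  C: Z = 1/(jωC) = -j/(ω·C) = 0 - j0.2276 Ω
Step 3 — Series combination: Z_total = R + C = 66.9 - j0.2276 Ω = 66.9∠-0.2° Ω.
Step 4 — Power factor: PF = cos(φ) = Re(Z)/|Z| = 66.9/66.9 = 1.
Step 5 — Type: Im(Z) = -0.2276 ⇒ leading (phase φ = -0.2°).

PF = 1 (leading, φ = -0.2°)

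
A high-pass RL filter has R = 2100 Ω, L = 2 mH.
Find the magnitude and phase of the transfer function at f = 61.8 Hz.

Step 1 — Angular frequency: ω = 2π·61.8 = 388.3 rad/s.
Step 2 — Transfer function: H(jω) = jωL/(R + jωL).
Step 3 — Numerator jωL = j·0.7766; denominator R + jωL = 2100 + j0.7766.
Step 4 — H = 1.368e-07 + j0.0003698.
Step 5 — Magnitude: |H| = 0.0003698 (-68.6 dB); phase: φ = 90.0°.

|H| = 0.0003698 (-68.6 dB), φ = 90.0°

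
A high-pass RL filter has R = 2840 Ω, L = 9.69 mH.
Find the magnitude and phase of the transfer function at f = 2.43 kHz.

Step 1 — Angular frequency: ω = 2π·2430 = 1.527e+04 rad/s.
Step 2 — Transfer function: H(jω) = jωL/(R + jωL).
Step 3 — Numerator jωL = j·147.9; denominator R + jωL = 2840 + j147.9.
Step 4 — H = 0.002706 + j0.05195.
Step 5 — Magnitude: |H| = 0.05202 (-25.7 dB); phase: φ = 87.0°.

|H| = 0.05202 (-25.7 dB), φ = 87.0°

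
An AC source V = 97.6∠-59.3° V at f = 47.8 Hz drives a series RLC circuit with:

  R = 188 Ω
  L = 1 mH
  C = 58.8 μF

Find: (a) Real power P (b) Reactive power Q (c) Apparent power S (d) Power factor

Step 1 — Angular frequency: ω = 2π·f = 2π·47.8 = 300.3 rad/s.
Step 2 — Component impedances:
  R: Z = R = 188 Ω
  L: Z = jωL = j·300.3·0.001 = 0 + j0.3003 Ω
  C: Z = 1/(jωC) = -j/(ω·C) = 0 - j56.63 Ω
Step 3 — Series combination: Z_total = R + L + C = 188 - j56.33 Ω = 196.3∠-16.7° Ω.
Step 4 — Source phasor: V = 97.6∠-59.3° V = 49.83 - j83.92 V.
Step 5 — Current: I = V / Z = 0.3659 - j0.3368 A = 0.4973∠-42.6° A.
Step 6 — Complex power: S = V·I* = 46.5 - j13.93 VA.
Step 7 — Real power: P = Re(S) = 46.5 W.
Step 8 — Reactive power: Q = Im(S) = -13.93 VAR.
Step 9 — Apparent power: |S| = 48.54 VA.
Step 10 — Power factor: PF = P/|S| = 0.9579 (leading).

(a) P = 46.5 W  (b) Q = -13.93 VAR  (c) S = 48.54 VA  (d) PF = 0.9579 (leading)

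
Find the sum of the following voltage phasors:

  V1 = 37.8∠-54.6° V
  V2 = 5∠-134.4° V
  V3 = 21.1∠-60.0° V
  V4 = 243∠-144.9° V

Step 1 — Convert each phasor to rectangular form:
  V1 = 37.8·(cos(-54.6°) + j·sin(-54.6°)) = 21.9 - j30.81 V
  V2 = 5·(cos(-134.4°) + j·sin(-134.4°)) = -3.498 - j3.572 V
  V3 = 21.1·(cos(-60.0°) + j·sin(-60.0°)) = 10.55 - j18.27 V
  V4 = 243·(cos(-144.9°) + j·sin(-144.9°)) = -198.8 - j139.7 V
Step 2 — Sum components: V_total = -169.9 - j192.4 V.
Step 3 — Convert to polar: |V_total| = 256.6 V, ∠V_total = -131.4°.

V_total = 256.6∠-131.4° V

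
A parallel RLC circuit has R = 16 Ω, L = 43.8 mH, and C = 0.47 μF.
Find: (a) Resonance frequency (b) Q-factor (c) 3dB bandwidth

Step 1 — Resonance: ω₀ = 1/√(LC) = 1/√(0.0438·4.7e-07) = 6970 rad/s.
Step 2 — f₀ = ω₀/(2π) = 1109 Hz.
Step 3 — Parallel Q: Q = R/(ω₀L) = 16/(6970·0.0438) = 0.05241.
Step 4 — Bandwidth: Δω = ω₀/Q = 1.33e+05 rad/s; BW = Δω/(2π) = 2.116e+04 Hz.

(a) f₀ = 1109 Hz  (b) Q = 0.05241  (c) BW = 2.116e+04 Hz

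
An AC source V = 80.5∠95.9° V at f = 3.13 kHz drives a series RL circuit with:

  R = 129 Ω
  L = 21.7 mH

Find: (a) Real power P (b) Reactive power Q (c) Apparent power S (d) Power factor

Step 1 — Angular frequency: ω = 2π·f = 2π·3130 = 1.967e+04 rad/s.
Step 2 — Component impedances:
  R: Z = R = 129 Ω
  L: Z = jωL = j·1.967e+04·0.0217 = 0 + j426.8 Ω
Step 3 — Series combination: Z_total = R + L = 129 + j426.8 Ω = 445.8∠73.2° Ω.
Step 4 — Source phasor: V = 80.5∠95.9° V = -8.275 + j80.07 V.
Step 5 — Current: I = V / Z = 0.1666 + j0.06973 A = 0.1806∠22.7° A.
Step 6 — Complex power: S = V·I* = 4.206 + j13.91 VA.
Step 7 — Real power: P = Re(S) = 4.206 W.
Step 8 — Reactive power: Q = Im(S) = 13.91 VAR.
Step 9 — Apparent power: |S| = 14.54 VA.
Step 10 — Power factor: PF = P/|S| = 0.2893 (lagging).

(a) P = 4.206 W  (b) Q = 13.91 VAR  (c) S = 14.54 VA  (d) PF = 0.2893 (lagging)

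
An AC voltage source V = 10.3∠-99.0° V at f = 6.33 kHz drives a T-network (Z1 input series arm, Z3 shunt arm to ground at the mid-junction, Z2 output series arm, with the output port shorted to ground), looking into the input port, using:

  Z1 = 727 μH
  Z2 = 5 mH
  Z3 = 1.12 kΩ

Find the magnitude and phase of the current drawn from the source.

Step 1 — Angular frequency: ω = 2π·f = 2π·6330 = 3.977e+04 rad/s.
Step 2 — Component impedances:
  Z1: Z = jωL = j·3.977e+04·0.000727 = 0 + j28.91 Ω
  Z2: Z = jωL = j·3.977e+04·0.005 = 0 + j198.9 Ω
  Z3: Z = R = 1120 Ω
Step 3 — With the output port shorted to ground, the output series arm Z2 runs from the junction to ground; the shunt arm Z3 also runs from the junction to ground. They appear in parallel: Z3 || Z2 = 34.23 + j192.8 Ω.
Step 4 — Series with input arm Z1: Z_in = Z1 + (Z3 || Z2) = 34.23 + j221.7 Ω = 224.3∠81.2° Ω.
Step 5 — Source phasor: V = 10.3∠-99.0° V = -1.611 - j10.17 V.
Step 6 — Ohm's law: I = V / Z_total = (-1.611 - j10.17) / (34.23 + j221.7) = -0.04591 + j0.0001786 A.
Step 7 — Convert to polar: |I| = 0.04592 A, ∠I = 179.8°.

I = 0.04592∠179.8° A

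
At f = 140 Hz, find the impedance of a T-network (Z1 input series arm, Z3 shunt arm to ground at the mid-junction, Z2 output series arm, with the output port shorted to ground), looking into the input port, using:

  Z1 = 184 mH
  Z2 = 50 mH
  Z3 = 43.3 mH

Step 1 — Angular frequency: ω = 2π·f = 2π·140 = 879.6 rad/s.
Step 2 — Component impedances:
  Z1: Z = jωL = j·879.6·0.184 = 0 + j161.9 Ω
  Z2: Z = jωL = j·879.6·0.05 = 0 + j43.98 Ω
  Z3: Z = jωL = j·879.6·0.0433 = 0 + j38.09 Ω
Step 3 — With the output port shorted to ground, the output series arm Z2 runs from the junction to ground; the shunt arm Z3 also runs from the junction to ground. They appear in parallel: Z3 || Z2 = 0 + j20.41 Ω.
Step 4 — Series with input arm Z1: Z_in = Z1 + (Z3 || Z2) = 0 + j182.3 Ω = 182.3∠90.0° Ω.

Z = 0 + j182.3 Ω = 182.3∠90.0° Ω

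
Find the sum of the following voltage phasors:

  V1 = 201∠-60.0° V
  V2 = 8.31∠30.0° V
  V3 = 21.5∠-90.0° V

Step 1 — Convert each phasor to rectangular form:
  V1 = 201·(cos(-60.0°) + j·sin(-60.0°)) = 100.5 - j174.1 V
  V2 = 8.31·(cos(30.0°) + j·sin(30.0°)) = 7.197 + j4.155 V
  V3 = 21.5·(cos(-90.0°) + j·sin(-90.0°)) = 0 - j21.5 V
Step 2 — Sum components: V_total = 107.7 - j191.4 V.
Step 3 — Convert to polar: |V_total| = 219.6 V, ∠V_total = -60.6°.

V_total = 219.6∠-60.6° V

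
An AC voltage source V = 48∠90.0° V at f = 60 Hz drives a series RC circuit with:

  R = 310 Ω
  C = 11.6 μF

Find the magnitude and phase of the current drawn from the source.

Step 1 — Angular frequency: ω = 2π·f = 2π·60 = 377 rad/s.
Step 2 — Component impedances:
  R: Z = R = 310 Ω
  C: Z = 1/(jωC) = -j/(ω·C) = 0 - j228.7 Ω
Step 3 — Series combination: Z_total = R + C = 310 - j228.7 Ω = 385.2∠-36.4° Ω.
Step 4 — Source phasor: V = 48∠90.0° V = 0 + j48 V.
Step 5 — Ohm's law: I = V / Z_total = (0 + j48) / (310 - j228.7) = -0.07397 + j0.1003 A.
Step 6 — Convert to polar: |I| = 0.1246 A, ∠I = 126.4°.

I = 0.1246∠126.4° A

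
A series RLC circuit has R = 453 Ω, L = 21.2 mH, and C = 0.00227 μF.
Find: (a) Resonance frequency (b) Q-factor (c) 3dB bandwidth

Step 1 — Resonance: ω₀ = 1/√(LC) = 1/√(0.0212·2.27e-09) = 1.442e+05 rad/s.
Step 2 — f₀ = ω₀/(2π) = 2.294e+04 Hz.
Step 3 — Series Q: Q = ω₀L/R = 1.442e+05·0.0212/453 = 6.746.
Step 4 — Bandwidth: Δω = ω₀/Q = 2.137e+04 rad/s; BW = Δω/(2π) = 3401 Hz.

(a) f₀ = 2.294e+04 Hz  (b) Q = 6.746  (c) BW = 3401 Hz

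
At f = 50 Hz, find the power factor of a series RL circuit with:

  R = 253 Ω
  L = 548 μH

Step 1 — Angular frequency: ω = 2π·f = 2π·50 = 314.2 rad/s.
Step 2 — Component impedances:
  R: Z = R = 253 Ω
  L: Z = jωL = j·314.2·0.000548 = 0 + j0.1722 Ω
Step 3 — Series combination: Z_total = R + L = 253 + j0.1722 Ω = 253∠0.0° Ω.
Step 4 — Power factor: PF = cos(φ) = Re(Z)/|Z| = 253/253 = 1.
Step 5 — Type: Im(Z) = 0.1722 ⇒ lagging (phase φ = 0.0°).

PF = 1 (lagging, φ = 0.0°)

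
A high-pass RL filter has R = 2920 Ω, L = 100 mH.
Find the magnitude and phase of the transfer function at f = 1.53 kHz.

Step 1 — Angular frequency: ω = 2π·1530 = 9613 rad/s.
Step 2 — Transfer function: H(jω) = jωL/(R + jωL).
Step 3 — Numerator jωL = j·961.3; denominator R + jωL = 2920 + j961.3.
Step 4 — H = 0.09779 + j0.297.
Step 5 — Magnitude: |H| = 0.3127 (-10.1 dB); phase: φ = 71.8°.

|H| = 0.3127 (-10.1 dB), φ = 71.8°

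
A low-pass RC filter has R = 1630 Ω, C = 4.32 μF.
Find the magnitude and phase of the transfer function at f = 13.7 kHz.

Step 1 — Angular frequency: ω = 2π·1.37e+04 = 8.608e+04 rad/s.
Step 2 — Transfer function: H(jω) = 1/(1 + jωRC).
Step 3 — Denominator: 1 + jωRC = 1 + j·8.608e+04·1630·4.32e-06 = 1 + j606.1.
Step 4 — H = 2.722e-06 - j0.00165.
Step 5 — Magnitude: |H| = 0.00165 (-55.7 dB); phase: φ = -89.9°.

|H| = 0.00165 (-55.7 dB), φ = -89.9°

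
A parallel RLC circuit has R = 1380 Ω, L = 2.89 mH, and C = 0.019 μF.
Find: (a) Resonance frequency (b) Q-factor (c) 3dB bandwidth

Step 1 — Resonance: ω₀ = 1/√(LC) = 1/√(0.00289·1.9e-08) = 1.35e+05 rad/s.
Step 2 — f₀ = ω₀/(2π) = 2.148e+04 Hz.
Step 3 — Parallel Q: Q = R/(ω₀L) = 1380/(1.35e+05·0.00289) = 3.538.
Step 4 — Bandwidth: Δω = ω₀/Q = 3.814e+04 rad/s; BW = Δω/(2π) = 6070 Hz.

(a) f₀ = 2.148e+04 Hz  (b) Q = 3.538  (c) BW = 6070 Hz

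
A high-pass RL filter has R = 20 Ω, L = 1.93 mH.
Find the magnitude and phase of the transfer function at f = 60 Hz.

Step 1 — Angular frequency: ω = 2π·60 = 377 rad/s.
Step 2 — Transfer function: H(jω) = jωL/(R + jωL).
Step 3 — Numerator jωL = j·0.7276; denominator R + jωL = 20 + j0.7276.
Step 4 — H = 0.001322 + j0.03633.
Step 5 — Magnitude: |H| = 0.03636 (-28.8 dB); phase: φ = 87.9°.

|H| = 0.03636 (-28.8 dB), φ = 87.9°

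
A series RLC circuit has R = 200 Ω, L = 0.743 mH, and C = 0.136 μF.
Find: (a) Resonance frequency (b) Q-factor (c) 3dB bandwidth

Step 1 — Resonance: ω₀ = 1/√(LC) = 1/√(0.000743·1.36e-07) = 9.948e+04 rad/s.
Step 2 — f₀ = ω₀/(2π) = 1.583e+04 Hz.
Step 3 — Series Q: Q = ω₀L/R = 9.948e+04·0.000743/200 = 0.3696.
Step 4 — Bandwidth: Δω = ω₀/Q = 2.692e+05 rad/s; BW = Δω/(2π) = 4.284e+04 Hz.

(a) f₀ = 1.583e+04 Hz  (b) Q = 0.3696  (c) BW = 4.284e+04 Hz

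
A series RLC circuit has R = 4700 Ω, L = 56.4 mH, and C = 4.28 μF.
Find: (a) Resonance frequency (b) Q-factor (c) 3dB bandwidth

Step 1 — Resonance: ω₀ = 1/√(LC) = 1/√(0.0564·4.28e-06) = 2035 rad/s.
Step 2 — f₀ = ω₀/(2π) = 323.9 Hz.
Step 3 — Series Q: Q = ω₀L/R = 2035·0.0564/4700 = 0.02442.
Step 4 — Bandwidth: Δω = ω₀/Q = 8.333e+04 rad/s; BW = Δω/(2π) = 1.326e+04 Hz.

(a) f₀ = 323.9 Hz  (b) Q = 0.02442  (c) BW = 1.326e+04 Hz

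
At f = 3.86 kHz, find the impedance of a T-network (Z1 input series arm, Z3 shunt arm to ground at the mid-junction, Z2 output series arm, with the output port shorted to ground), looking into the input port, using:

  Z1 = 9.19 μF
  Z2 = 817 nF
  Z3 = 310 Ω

Step 1 — Angular frequency: ω = 2π·f = 2π·3860 = 2.425e+04 rad/s.
Step 2 — Component impedances:
  Z1: Z = 1/(jωC) = -j/(ω·C) = 0 - j4.487 Ω
  Z2: Z = 1/(jωC) = -j/(ω·C) = 0 - j50.47 Ω
  Z3: Z = R = 310 Ω
Step 3 — With the output port shorted to ground, the output series arm Z2 runs from the junction to ground; the shunt arm Z3 also runs from the junction to ground. They appear in parallel: Z3 || Z2 = 8.004 - j49.16 Ω.
Step 4 — Series with input arm Z1: Z_in = Z1 + (Z3 || Z2) = 8.004 - j53.65 Ω = 54.24∠-81.5° Ω.

Z = 8.004 - j53.65 Ω = 54.24∠-81.5° Ω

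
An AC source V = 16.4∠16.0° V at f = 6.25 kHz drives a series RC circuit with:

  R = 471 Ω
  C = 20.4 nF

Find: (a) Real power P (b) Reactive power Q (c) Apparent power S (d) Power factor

Step 1 — Angular frequency: ω = 2π·f = 2π·6250 = 3.927e+04 rad/s.
Step 2 — Component impedances:
  R: Z = R = 471 Ω
  C: Z = 1/(jωC) = -j/(ω·C) = 0 - j1248 Ω
Step 3 — Series combination: Z_total = R + C = 471 - j1248 Ω = 1334∠-69.3° Ω.
Step 4 — Source phasor: V = 16.4∠16.0° V = 15.76 + j4.52 V.
Step 5 — Current: I = V / Z = 0.001001 + j0.01225 A = 0.01229∠85.3° A.
Step 6 — Complex power: S = V·I* = 0.07117 - j0.1886 VA.
Step 7 — Real power: P = Re(S) = 0.07117 W.
Step 8 — Reactive power: Q = Im(S) = -0.1886 VAR.
Step 9 — Apparent power: |S| = 0.2016 VA.
Step 10 — Power factor: PF = P/|S| = 0.353 (leading).

(a) P = 0.07117 W  (b) Q = -0.1886 VAR  (c) S = 0.2016 VA  (d) PF = 0.353 (leading)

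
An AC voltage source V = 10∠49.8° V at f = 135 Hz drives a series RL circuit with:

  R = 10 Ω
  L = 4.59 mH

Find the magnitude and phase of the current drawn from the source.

Step 1 — Angular frequency: ω = 2π·f = 2π·135 = 848.2 rad/s.
Step 2 — Component impedances:
  R: Z = R = 10 Ω
  L: Z = jωL = j·848.2·0.00459 = 0 + j3.893 Ω
Step 3 — Series combination: Z_total = R + L = 10 + j3.893 Ω = 10.73∠21.3° Ω.
Step 4 — Source phasor: V = 10∠49.8° V = 6.455 + j7.638 V.
Step 5 — Ohm's law: I = V / Z_total = (6.455 + j7.638) / (10 + j3.893) = 0.8187 + j0.445 A.
Step 6 — Convert to polar: |I| = 0.9319 A, ∠I = 28.5°.

I = 0.9319∠28.5° A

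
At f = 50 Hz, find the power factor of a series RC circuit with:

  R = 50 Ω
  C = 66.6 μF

Step 1 — Angular frequency: ω = 2π·f = 2π·50 = 314.2 rad/s.
Step 2 — Component impedances:
  R: Z = R = 50 Ω
  C: Z = 1/(jωC) = -j/(ω·C) = 0 - j47.79 Ω
Step 3 — Series combination: Z_total = R + C = 50 - j47.79 Ω = 69.17∠-43.7° Ω.
Step 4 — Power factor: PF = cos(φ) = Re(Z)/|Z| = 50/69.17 = 0.7229.
Step 5 — Type: Im(Z) = -47.79 ⇒ leading (phase φ = -43.7°).

PF = 0.7229 (leading, φ = -43.7°)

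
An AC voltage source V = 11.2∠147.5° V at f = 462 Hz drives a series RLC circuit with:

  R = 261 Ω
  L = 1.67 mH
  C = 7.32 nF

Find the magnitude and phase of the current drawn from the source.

Step 1 — Angular frequency: ω = 2π·f = 2π·462 = 2903 rad/s.
Step 2 — Component impedances:
  R: Z = R = 261 Ω
  L: Z = jωL = j·2903·0.00167 = 0 + j4.848 Ω
  C: Z = 1/(jωC) = -j/(ω·C) = 0 - j4.706e+04 Ω
Step 3 — Series combination: Z_total = R + L + C = 261 - j4.706e+04 Ω = 4.706e+04∠-89.7° Ω.
Step 4 — Source phasor: V = 11.2∠147.5° V = -9.446 + j6.018 V.
Step 5 — Ohm's law: I = V / Z_total = (-9.446 + j6.018) / (261 - j4.706e+04) = -0.000129 - j0.0002 A.
Step 6 — Convert to polar: |I| = 0.000238 A, ∠I = -122.8°.

I = 0.000238∠-122.8° A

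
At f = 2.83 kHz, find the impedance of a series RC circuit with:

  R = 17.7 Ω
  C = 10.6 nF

Step 1 — Angular frequency: ω = 2π·f = 2π·2830 = 1.778e+04 rad/s.
Step 2 — Component impedances:
  R: Z = R = 17.7 Ω
  C: Z = 1/(jωC) = -j/(ω·C) = 0 - j5306 Ω
Step 3 — Series combination: Z_total = R + C = 17.7 - j5306 Ω = 5306∠-89.8° Ω.

Z = 17.7 - j5306 Ω = 5306∠-89.8° Ω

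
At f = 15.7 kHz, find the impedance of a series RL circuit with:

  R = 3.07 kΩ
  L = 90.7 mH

Step 1 — Angular frequency: ω = 2π·f = 2π·1.57e+04 = 9.865e+04 rad/s.
Step 2 — Component impedances:
  R: Z = R = 3070 Ω
  L: Z = jωL = j·9.865e+04·0.0907 = 0 + j8947 Ω
Step 3 — Series combination: Z_total = R + L = 3070 + j8947 Ω = 9459∠71.1° Ω.

Z = 3070 + j8947 Ω = 9459∠71.1° Ω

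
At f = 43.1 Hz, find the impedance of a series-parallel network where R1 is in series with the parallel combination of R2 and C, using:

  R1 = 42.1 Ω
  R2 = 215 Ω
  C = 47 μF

Step 1 — Angular frequency: ω = 2π·f = 2π·43.1 = 270.8 rad/s.
Step 2 — Component impedances:
  R1: Z = R = 42.1 Ω
  R2: Z = R = 215 Ω
  C: Z = 1/(jωC) = -j/(ω·C) = 0 - j78.57 Ω
Step 3 — Parallel branch: R2 || C = 1/(1/R2 + 1/C) = 25.33 - j69.31 Ω.
Step 4 — Series with R1: Z_total = R1 + (R2 || C) = 67.43 - j69.31 Ω = 96.7∠-45.8° Ω.

Z = 67.43 - j69.31 Ω = 96.7∠-45.8° Ω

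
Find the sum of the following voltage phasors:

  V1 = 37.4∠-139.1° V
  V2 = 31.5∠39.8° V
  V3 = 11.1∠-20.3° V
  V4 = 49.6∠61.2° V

Step 1 — Convert each phasor to rectangular form:
  V1 = 37.4·(cos(-139.1°) + j·sin(-139.1°)) = -28.27 - j24.49 V
  V2 = 31.5·(cos(39.8°) + j·sin(39.8°)) = 24.2 + j20.16 V
  V3 = 11.1·(cos(-20.3°) + j·sin(-20.3°)) = 10.41 - j3.851 V
  V4 = 49.6·(cos(61.2°) + j·sin(61.2°)) = 23.89 + j43.46 V
Step 2 — Sum components: V_total = 30.24 + j35.29 V.
Step 3 — Convert to polar: |V_total| = 46.47 V, ∠V_total = 49.4°.

V_total = 46.47∠49.4° V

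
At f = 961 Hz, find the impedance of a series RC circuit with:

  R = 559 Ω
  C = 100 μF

Step 1 — Angular frequency: ω = 2π·f = 2π·961 = 6038 rad/s.
Step 2 — Component impedances:
  R: Z = R = 559 Ω
  C: Z = 1/(jωC) = -j/(ω·C) = 0 - j1.656 Ω
Step 3 — Series combination: Z_total = R + C = 559 - j1.656 Ω = 559∠-0.2° Ω.

Z = 559 - j1.656 Ω = 559∠-0.2° Ω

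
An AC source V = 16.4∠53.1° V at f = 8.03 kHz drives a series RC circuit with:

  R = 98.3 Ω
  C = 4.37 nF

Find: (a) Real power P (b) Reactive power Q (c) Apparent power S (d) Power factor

Step 1 — Angular frequency: ω = 2π·f = 2π·8030 = 5.045e+04 rad/s.
Step 2 — Component impedances:
  R: Z = R = 98.3 Ω
  C: Z = 1/(jωC) = -j/(ω·C) = 0 - j4535 Ω
Step 3 — Series combination: Z_total = R + C = 98.3 - j4535 Ω = 4537∠-88.8° Ω.
Step 4 — Source phasor: V = 16.4∠53.1° V = 9.847 + j13.11 V.
Step 5 — Current: I = V / Z = -0.002843 + j0.002233 A = 0.003615∠141.9° A.
Step 6 — Complex power: S = V·I* = 0.001285 - j0.05927 VA.
Step 7 — Real power: P = Re(S) = 0.001285 W.
Step 8 — Reactive power: Q = Im(S) = -0.05927 VAR.
Step 9 — Apparent power: |S| = 0.05929 VA.
Step 10 — Power factor: PF = P/|S| = 0.02167 (leading).

(a) P = 0.001285 W  (b) Q = -0.05927 VAR  (c) S = 0.05929 VA  (d) PF = 0.02167 (leading)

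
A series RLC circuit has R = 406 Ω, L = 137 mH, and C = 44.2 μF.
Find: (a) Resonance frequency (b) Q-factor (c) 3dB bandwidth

Step 1 — Resonance: ω₀ = 1/√(LC) = 1/√(0.137·4.42e-05) = 406.4 rad/s.
Step 2 — f₀ = ω₀/(2π) = 64.68 Hz.
Step 3 — Series Q: Q = ω₀L/R = 406.4·0.137/406 = 0.1371.
Step 4 — Bandwidth: Δω = ω₀/Q = 2964 rad/s; BW = Δω/(2π) = 471.7 Hz.

(a) f₀ = 64.68 Hz  (b) Q = 0.1371  (c) BW = 471.7 Hz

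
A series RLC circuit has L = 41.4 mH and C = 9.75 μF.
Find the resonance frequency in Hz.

Step 1 — Resonance condition Im(Z)=0 gives ω₀ = 1/√(LC).
Step 2 — ω₀ = 1/√(0.0414·9.75e-06) = 1574 rad/s.
Step 3 — f₀ = ω₀/(2π) = 250.5 Hz.

f₀ = 250.5 Hz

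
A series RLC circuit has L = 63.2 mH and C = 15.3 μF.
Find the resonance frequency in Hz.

Step 1 — Resonance condition Im(Z)=0 gives ω₀ = 1/√(LC).
Step 2 — ω₀ = 1/√(0.0632·1.53e-05) = 1017 rad/s.
Step 3 — f₀ = ω₀/(2π) = 161.9 Hz.

f₀ = 161.9 Hz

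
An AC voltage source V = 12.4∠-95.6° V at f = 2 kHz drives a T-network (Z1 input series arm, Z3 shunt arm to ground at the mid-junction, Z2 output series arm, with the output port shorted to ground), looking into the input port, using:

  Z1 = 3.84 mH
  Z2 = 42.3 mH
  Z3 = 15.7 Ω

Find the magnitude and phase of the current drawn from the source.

Step 1 — Angular frequency: ω = 2π·f = 2π·2000 = 1.257e+04 rad/s.
Step 2 — Component impedances:
  Z1: Z = jωL = j·1.257e+04·0.00384 = 0 + j48.25 Ω
  Z2: Z = jωL = j·1.257e+04·0.0423 = 0 + j531.6 Ω
  Z3: Z = R = 15.7 Ω
Step 3 — With the output port shorted to ground, the output series arm Z2 runs from the junction to ground; the shunt arm Z3 also runs from the junction to ground. They appear in parallel: Z3 || Z2 = 15.69 + j0.4633 Ω.
Step 4 — Series with input arm Z1: Z_in = Z1 + (Z3 || Z2) = 15.69 + j48.72 Ω = 51.18∠72.2° Ω.
Step 5 — Source phasor: V = 12.4∠-95.6° V = -1.21 - j12.34 V.
Step 6 — Ohm's law: I = V / Z_total = (-1.21 - j12.34) / (15.69 + j48.72) = -0.2368 - j0.0514 A.
Step 7 — Convert to polar: |I| = 0.2423 A, ∠I = -167.8°.

I = 0.2423∠-167.8° A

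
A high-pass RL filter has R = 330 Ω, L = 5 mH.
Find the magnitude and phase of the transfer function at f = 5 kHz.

Step 1 — Angular frequency: ω = 2π·5000 = 3.142e+04 rad/s.
Step 2 — Transfer function: H(jω) = jωL/(R + jωL).
Step 3 — Numerator jωL = j·157.1; denominator R + jωL = 330 + j157.1.
Step 4 — H = 0.1847 + j0.3881.
Step 5 — Magnitude: |H| = 0.4298 (-7.3 dB); phase: φ = 64.5°.

|H| = 0.4298 (-7.3 dB), φ = 64.5°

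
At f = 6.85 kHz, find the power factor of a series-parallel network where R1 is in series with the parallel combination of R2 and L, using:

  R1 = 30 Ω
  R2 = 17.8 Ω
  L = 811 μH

Step 1 — Angular frequency: ω = 2π·f = 2π·6850 = 4.304e+04 rad/s.
Step 2 — Component impedances:
  R1: Z = R = 30 Ω
  R2: Z = R = 17.8 Ω
  L: Z = jωL = j·4.304e+04·0.000811 = 0 + j34.91 Ω
Step 3 — Parallel branch: R2 || L = 1/(1/R2 + 1/L) = 14.13 + j7.204 Ω.
Step 4 — Series with R1: Z_total = R1 + (R2 || L) = 44.13 + j7.204 Ω = 44.71∠9.3° Ω.
Step 5 — Power factor: PF = cos(φ) = Re(Z)/|Z| = 44.126/44.711 = 0.9869.
Step 6 — Type: Im(Z) = 7.204 ⇒ lagging (phase φ = 9.3°).

PF = 0.9869 (lagging, φ = 9.3°)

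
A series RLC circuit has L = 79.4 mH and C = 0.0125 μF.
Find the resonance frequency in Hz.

Step 1 — Resonance condition Im(Z)=0 gives ω₀ = 1/√(LC).
Step 2 — ω₀ = 1/√(0.0794·1.25e-08) = 3.174e+04 rad/s.
Step 3 — f₀ = ω₀/(2π) = 5052 Hz.

f₀ = 5052 Hz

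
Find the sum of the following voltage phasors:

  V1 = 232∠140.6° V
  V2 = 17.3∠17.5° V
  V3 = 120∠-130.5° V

Step 1 — Convert each phasor to rectangular form:
  V1 = 232·(cos(140.6°) + j·sin(140.6°)) = -179.3 + j147.3 V
  V2 = 17.3·(cos(17.5°) + j·sin(17.5°)) = 16.5 + j5.202 V
  V3 = 120·(cos(-130.5°) + j·sin(-130.5°)) = -77.93 - j91.25 V
Step 2 — Sum components: V_total = -240.7 + j61.21 V.
Step 3 — Convert to polar: |V_total| = 248.4 V, ∠V_total = 165.7°.

V_total = 248.4∠165.7° V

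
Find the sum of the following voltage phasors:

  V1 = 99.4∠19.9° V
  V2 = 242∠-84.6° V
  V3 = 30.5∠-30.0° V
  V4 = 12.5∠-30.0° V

Step 1 — Convert each phasor to rectangular form:
  V1 = 99.4·(cos(19.9°) + j·sin(19.9°)) = 93.46 + j33.83 V
  V2 = 242·(cos(-84.6°) + j·sin(-84.6°)) = 22.77 - j240.9 V
  V3 = 30.5·(cos(-30.0°) + j·sin(-30.0°)) = 26.41 - j15.25 V
  V4 = 12.5·(cos(-30.0°) + j·sin(-30.0°)) = 10.83 - j6.25 V
Step 2 — Sum components: V_total = 153.5 - j228.6 V.
Step 3 — Convert to polar: |V_total| = 275.3 V, ∠V_total = -56.1°.

V_total = 275.3∠-56.1° V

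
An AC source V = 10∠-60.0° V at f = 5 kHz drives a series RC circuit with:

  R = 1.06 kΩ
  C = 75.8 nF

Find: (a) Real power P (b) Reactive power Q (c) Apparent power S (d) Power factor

Step 1 — Angular frequency: ω = 2π·f = 2π·5000 = 3.142e+04 rad/s.
Step 2 — Component impedances:
  R: Z = R = 1060 Ω
  C: Z = 1/(jωC) = -j/(ω·C) = 0 - j419.9 Ω
Step 3 — Series combination: Z_total = R + C = 1060 - j419.9 Ω = 1140∠-21.6° Ω.
Step 4 — Source phasor: V = 10∠-60.0° V = 5 - j8.66 V.
Step 5 — Current: I = V / Z = 0.006875 - j0.005447 A = 0.008771∠-38.4° A.
Step 6 — Complex power: S = V·I* = 0.08154 - j0.0323 VA.
Step 7 — Real power: P = Re(S) = 0.08154 W.
Step 8 — Reactive power: Q = Im(S) = -0.0323 VAR.
Step 9 — Apparent power: |S| = 0.08771 VA.
Step 10 — Power factor: PF = P/|S| = 0.9297 (leading).

(a) P = 0.08154 W  (b) Q = -0.0323 VAR  (c) S = 0.08771 VA  (d) PF = 0.9297 (leading)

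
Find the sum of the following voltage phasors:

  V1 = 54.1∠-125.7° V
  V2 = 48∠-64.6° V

Step 1 — Convert each phasor to rectangular form:
  V1 = 54.1·(cos(-125.7°) + j·sin(-125.7°)) = -31.57 - j43.93 V
  V2 = 48·(cos(-64.6°) + j·sin(-64.6°)) = 20.59 - j43.36 V
Step 2 — Sum components: V_total = -10.98 - j87.29 V.
Step 3 — Convert to polar: |V_total| = 87.98 V, ∠V_total = -97.2°.

V_total = 87.98∠-97.2° V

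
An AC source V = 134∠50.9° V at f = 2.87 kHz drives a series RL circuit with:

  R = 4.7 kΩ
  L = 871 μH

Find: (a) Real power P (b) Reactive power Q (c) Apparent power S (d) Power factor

Step 1 — Angular frequency: ω = 2π·f = 2π·2870 = 1.803e+04 rad/s.
Step 2 — Component impedances:
  R: Z = R = 4700 Ω
  L: Z = jωL = j·1.803e+04·0.000871 = 0 + j15.71 Ω
Step 3 — Series combination: Z_total = R + L = 4700 + j15.71 Ω = 4700∠0.2° Ω.
Step 4 — Source phasor: V = 134∠50.9° V = 84.51 + j104 V.
Step 5 — Current: I = V / Z = 0.01805 + j0.02207 A = 0.02851∠50.7° A.
Step 6 — Complex power: S = V·I* = 3.82 + j0.01277 VA.
Step 7 — Real power: P = Re(S) = 3.82 W.
Step 8 — Reactive power: Q = Im(S) = 0.01277 VAR.
Step 9 — Apparent power: |S| = 3.82 VA.
Step 10 — Power factor: PF = P/|S| = 1 (lagging).

(a) P = 3.82 W  (b) Q = 0.01277 VAR  (c) S = 3.82 VA  (d) PF = 1 (lagging)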